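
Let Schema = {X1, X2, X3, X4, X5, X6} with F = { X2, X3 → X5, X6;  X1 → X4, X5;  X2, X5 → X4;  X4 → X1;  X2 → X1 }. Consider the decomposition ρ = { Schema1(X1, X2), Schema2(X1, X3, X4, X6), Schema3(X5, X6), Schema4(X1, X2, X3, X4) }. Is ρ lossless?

Chase test. Columns are X1, X2, X3, X4, X5, X6; row i has aⱼ where attribute j ∈ Schemai, else bᵢⱼ.
Initial tableau (one row per fragment):
  row 1: a1 a2 b13 b14 b15 b16
  row 2: a1 b22 a3 a4 b25 a6
  row 3: b31 b32 b33 b34 a5 a6
  row 4: a1 a2 a3 a4 b45 b46
Rows 1 and 2 agree on X1; apply X1→X4, X5 and equate their X4, X5 entries.
Rows 1 and 4 agree on X1; apply X1→X4, X5 and equate their X4, X5 entries.
No row becomes fully distinguished — the join is lossy.

No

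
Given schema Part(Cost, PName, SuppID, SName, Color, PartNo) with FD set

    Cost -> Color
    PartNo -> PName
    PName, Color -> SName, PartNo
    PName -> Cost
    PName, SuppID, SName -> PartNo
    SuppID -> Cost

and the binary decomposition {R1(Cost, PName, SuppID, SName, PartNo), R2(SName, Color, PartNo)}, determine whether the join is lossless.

Yes

Common attributes: R1 ∩ R2 = {SName, PartNo}.
Closure of {SName, PartNo}: PartNo → PName applies, adding PName; PName → Cost applies, adding Cost; Cost → Color applies, adding Color. So (SName, PartNo)⁺ = {Cost, PName, SName, Color, PartNo}.
This closure contains every attribute of R2, so R1 ∩ R2 → R2. The join is lossless.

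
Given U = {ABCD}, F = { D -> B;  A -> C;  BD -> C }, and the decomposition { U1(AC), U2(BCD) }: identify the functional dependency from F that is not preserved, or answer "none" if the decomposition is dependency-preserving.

D → B lies within U2.
A → C lies within U1.
BD → C lies within U2.
Every dependency is enforceable on the fragments, so the decomposition is dependency-preserving.

none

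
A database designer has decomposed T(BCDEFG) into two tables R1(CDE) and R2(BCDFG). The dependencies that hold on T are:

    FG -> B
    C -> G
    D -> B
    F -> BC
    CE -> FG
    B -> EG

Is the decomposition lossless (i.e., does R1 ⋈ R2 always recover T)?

Common attributes: R1 ∩ R2 = {CD}.
Closure of {CD}: C → G applies, adding G; D → B applies, adding B; B → EG applies, adding E; CE → FG applies, adding F. So (CD)⁺ = {BCDEFG}.
This closure contains every attribute of R1, so R1 ∩ R2 → R1. The join is lossless.

Yes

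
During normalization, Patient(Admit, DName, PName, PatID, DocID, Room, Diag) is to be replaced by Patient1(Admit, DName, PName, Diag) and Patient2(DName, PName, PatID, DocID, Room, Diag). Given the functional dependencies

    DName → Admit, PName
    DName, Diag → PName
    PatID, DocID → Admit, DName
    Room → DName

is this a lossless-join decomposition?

Yes

Common attributes: Patient1 ∩ Patient2 = {DName, PName, Diag}.
Closure of {DName, PName, Diag}: DName → Admit, PName applies, adding Admit. So (DName, PName, Diag)⁺ = {Admit, DName, PName, Diag}.
This closure contains every attribute of Patient1, so Patient1 ∩ Patient2 → Patient1. The join is lossless.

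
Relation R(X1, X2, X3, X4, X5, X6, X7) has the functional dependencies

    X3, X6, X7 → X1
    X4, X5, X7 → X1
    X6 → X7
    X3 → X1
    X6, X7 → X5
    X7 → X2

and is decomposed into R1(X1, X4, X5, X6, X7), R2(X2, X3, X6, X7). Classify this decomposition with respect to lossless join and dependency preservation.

Lossless test: (X6, X7)⁺ = {X2, X5, X6, X7}, which is a superkey of neither fragment — lossy.
Dependency preservation: the restricted closure of {X3, X6, X7} across the fragments never reaches {X1}, so X3, X6, X7 → X1 cannot be enforced without a join — not preserved.

lossy and not dependency-preserving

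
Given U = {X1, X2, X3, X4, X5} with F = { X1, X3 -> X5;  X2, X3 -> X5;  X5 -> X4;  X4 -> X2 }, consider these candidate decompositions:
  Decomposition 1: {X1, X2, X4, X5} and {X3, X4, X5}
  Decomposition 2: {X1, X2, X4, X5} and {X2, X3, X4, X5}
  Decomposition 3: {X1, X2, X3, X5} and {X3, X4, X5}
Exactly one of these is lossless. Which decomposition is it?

Decomposition 1: common = {X4, X5}, closure = {X2, X4, X5} → lossy.
Decomposition 2: common = {X2, X4, X5}, closure = {X2, X4, X5} → lossy.
Decomposition 3: common = {X3, X5}, closure = {X2, X3, X4, X5} → lossless.

Decomposition 3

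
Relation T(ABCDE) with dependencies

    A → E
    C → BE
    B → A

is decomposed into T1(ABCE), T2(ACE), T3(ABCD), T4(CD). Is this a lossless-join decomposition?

Chase test. Columns are ABCDE; row i has aⱼ where attribute j ∈ Ti, else bᵢⱼ.
Initial tableau (one row per fragment):
  row 1: a1 a2 a3 b14 a5
  row 2: a1 b22 a3 b24 a5
  row 3: a1 a2 a3 a4 b35
  row 4: b41 b42 a3 a4 b45
Rows 1 and 3 agree on A; apply A→E and equate their E entries.
Rows 1 and 2 agree on C; apply C→BE and equate their BE entries.
Rows 1 and 4 agree on C; apply C→BE and equate their BE entries.
Rows 1 and 4 agree on B; apply B→A and equate their A entries.
Row 3 is now all distinguished symbols — the join is lossless.

Yes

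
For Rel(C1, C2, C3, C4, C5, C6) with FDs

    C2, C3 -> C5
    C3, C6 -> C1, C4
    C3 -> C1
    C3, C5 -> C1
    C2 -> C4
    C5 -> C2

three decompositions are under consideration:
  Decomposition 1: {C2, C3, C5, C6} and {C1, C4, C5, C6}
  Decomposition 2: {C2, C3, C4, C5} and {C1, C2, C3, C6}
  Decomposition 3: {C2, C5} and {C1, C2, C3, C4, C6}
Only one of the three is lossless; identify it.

Decomposition 1: common = {C5, C6}, closure = {C2, C4, C5, C6} → lossy.
Decomposition 2: common = {C2, C3}, closure = {C1, C2, C3, C4, C5} → lossless.
Decomposition 3: common = {C2}, closure = {C2, C4} → lossy.

Decomposition 2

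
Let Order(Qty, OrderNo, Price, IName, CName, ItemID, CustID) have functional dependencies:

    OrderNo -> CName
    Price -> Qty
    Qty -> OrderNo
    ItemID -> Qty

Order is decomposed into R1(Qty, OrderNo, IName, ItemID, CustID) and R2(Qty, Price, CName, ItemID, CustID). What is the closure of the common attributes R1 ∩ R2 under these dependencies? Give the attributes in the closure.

Qty, OrderNo, CName, ItemID, CustID

R1 ∩ R2 = {Qty, ItemID, CustID}.
Qty → OrderNo applies, adding OrderNo
OrderNo → CName applies, adding CName
Closure: {Qty, OrderNo, CName, ItemID, CustID}.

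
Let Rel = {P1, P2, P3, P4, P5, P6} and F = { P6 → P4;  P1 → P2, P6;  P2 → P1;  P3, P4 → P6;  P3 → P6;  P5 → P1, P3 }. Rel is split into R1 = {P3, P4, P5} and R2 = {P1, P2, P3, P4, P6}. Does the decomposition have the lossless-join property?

Common attributes: R1 ∩ R2 = {P3, P4}.
Closure of {P3, P4}: P3, P4 → P6 applies, adding P6. So (P3, P4)⁺ = {P3, P4, P6}.
The closure contains neither all of R1 = {P3, P4, P5} nor all of R2 = {P1, P2, P3, P4, P6}, so the common attributes are not a superkey of either fragment. The join is lossy.

No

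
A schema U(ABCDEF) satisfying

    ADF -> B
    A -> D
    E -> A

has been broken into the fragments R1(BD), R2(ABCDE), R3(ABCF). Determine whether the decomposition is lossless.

Chase test. Columns are ABCDEF; row i has aⱼ where attribute j ∈ Ri, else bᵢⱼ.
Initial tableau (one row per fragment):
  row 1: b11 a2 b13 a4 b15 b16
  row 2: a1 a2 a3 a4 a5 b26
  row 3: a1 a2 a3 b34 b35 a6
Rows 2 and 3 agree on A; apply A→D and equate their D entries.
No row becomes fully distinguished — the join is lossy.

No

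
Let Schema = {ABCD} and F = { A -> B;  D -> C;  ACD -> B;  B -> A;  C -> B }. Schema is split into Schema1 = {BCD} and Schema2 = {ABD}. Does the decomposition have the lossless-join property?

Common attributes: Schema1 ∩ Schema2 = {BD}.
Closure of {BD}: D → C applies, adding C; B → A applies, adding A. So (BD)⁺ = {ABCD}.
This closure contains every attribute of Schema1, so Schema1 ∩ Schema2 → Schema1. The join is lossless.

Yes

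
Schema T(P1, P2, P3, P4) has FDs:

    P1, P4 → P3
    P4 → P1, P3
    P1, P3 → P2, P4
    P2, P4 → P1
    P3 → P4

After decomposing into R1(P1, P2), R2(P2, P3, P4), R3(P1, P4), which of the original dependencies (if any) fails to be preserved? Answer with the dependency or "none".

none

P1, P4 → P3: restricted closure across fragments reaches P3.
P4 → P1, P3: restricted closure across fragments reaches P1, P3.
P1, P3 → P2, P4: restricted closure across fragments reaches P2, P4.
P2, P4 → P1: restricted closure across fragments reaches P1.
P3 → P4 lies within R2.
Every dependency is enforceable on the fragments, so the decomposition is dependency-preserving.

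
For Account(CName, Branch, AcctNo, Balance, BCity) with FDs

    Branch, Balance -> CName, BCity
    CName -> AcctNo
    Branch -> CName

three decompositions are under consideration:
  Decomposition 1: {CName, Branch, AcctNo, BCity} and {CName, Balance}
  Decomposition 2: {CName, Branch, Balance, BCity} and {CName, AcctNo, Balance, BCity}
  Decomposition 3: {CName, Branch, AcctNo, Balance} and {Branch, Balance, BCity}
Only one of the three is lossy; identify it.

Decomposition 1

Decomposition 1: common = {CName}, closure = {CName, AcctNo} → lossy.
Decomposition 2: common = {CName, Balance, BCity}, closure = {CName, AcctNo, Balance, BCity} → lossless.
Decomposition 3: common = {Branch, Balance}, closure = {CName, Branch, AcctNo, Balance, BCity} → lossless.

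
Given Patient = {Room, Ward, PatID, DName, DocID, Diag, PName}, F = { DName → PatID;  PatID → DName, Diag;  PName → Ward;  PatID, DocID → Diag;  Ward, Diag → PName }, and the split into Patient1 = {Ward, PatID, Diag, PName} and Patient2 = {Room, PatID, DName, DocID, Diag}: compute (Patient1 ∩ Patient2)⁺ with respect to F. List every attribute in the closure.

PatID, DName, Diag

Patient1 ∩ Patient2 = {PatID, Diag}.
PatID → DName, Diag applies, adding DName
Closure: {PatID, DName, Diag}.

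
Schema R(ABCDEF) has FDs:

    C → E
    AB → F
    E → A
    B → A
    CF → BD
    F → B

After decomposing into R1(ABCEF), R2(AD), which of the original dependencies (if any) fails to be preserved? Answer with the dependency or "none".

CF → BD

Check CF → BD: no single fragment contains all of {BCDF}, and the restricted closure of {CF} across the fragments never reaches {BD}.
C → E is preserved.
AB → F is preserved.
E → A is preserved.
B → A is preserved.
F → B is preserved.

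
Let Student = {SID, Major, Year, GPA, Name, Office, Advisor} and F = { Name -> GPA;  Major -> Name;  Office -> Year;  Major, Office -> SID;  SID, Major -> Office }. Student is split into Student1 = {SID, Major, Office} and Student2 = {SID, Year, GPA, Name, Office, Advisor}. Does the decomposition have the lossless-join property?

Common attributes: Student1 ∩ Student2 = {SID, Office}.
Closure of {SID, Office}: Office → Year applies, adding Year. So (SID, Office)⁺ = {SID, Year, Office}.
The closure contains neither all of Student1 = {SID, Major, Office} nor all of Student2 = {SID, Year, GPA, Name, Office, Advisor}, so the common attributes are not a superkey of either fragment. The join is lossy.

No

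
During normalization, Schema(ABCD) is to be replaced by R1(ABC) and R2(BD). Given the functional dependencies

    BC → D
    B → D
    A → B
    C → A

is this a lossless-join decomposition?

Common attributes: R1 ∩ R2 = {B}.
Closure of {B}: B → D applies, adding D. So (B)⁺ = {BD}.
This closure contains every attribute of R2, so R1 ∩ R2 → R2. The join is lossless.

Yes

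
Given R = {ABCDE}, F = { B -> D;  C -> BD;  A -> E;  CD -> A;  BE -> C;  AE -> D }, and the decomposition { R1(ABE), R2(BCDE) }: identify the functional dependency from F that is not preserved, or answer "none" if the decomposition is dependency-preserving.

AE -> D

Check AE → D: no single fragment contains all of {ADE}, and the restricted closure of {AE} across the fragments never reaches {D}.
B → D is preserved.
C → BD is preserved.
A → E is preserved.
CD → A is preserved.
BE → C is preserved.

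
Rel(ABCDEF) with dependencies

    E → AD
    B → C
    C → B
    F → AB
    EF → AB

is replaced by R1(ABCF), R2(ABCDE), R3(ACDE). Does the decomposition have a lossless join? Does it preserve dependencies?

Lossless test (chase): Rows 1 and 3 agree on C; apply C→B and equate their B entries. No row becomes fully distinguished — the join is lossy.
Dependency preservation: EF → AB is not contained in any single fragment, but the restricted closure of its left-hand side across the fragments still reaches the right-hand side; the remaining FDs each lie inside some fragment. All dependencies are preserved.

lossy but dependency-preserving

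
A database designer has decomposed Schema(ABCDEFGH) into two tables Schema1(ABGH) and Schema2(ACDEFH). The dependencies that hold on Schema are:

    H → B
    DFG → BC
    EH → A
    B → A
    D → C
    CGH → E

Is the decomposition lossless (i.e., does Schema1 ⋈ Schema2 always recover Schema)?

No

Common attributes: Schema1 ∩ Schema2 = {AH}.
Closure of {AH}: H → B applies, adding B. So (AH)⁺ = {ABH}.
The closure contains neither all of Schema1 = {ABGH} nor all of Schema2 = {ACDEFH}, so the common attributes are not a superkey of either fragment. The join is lossy.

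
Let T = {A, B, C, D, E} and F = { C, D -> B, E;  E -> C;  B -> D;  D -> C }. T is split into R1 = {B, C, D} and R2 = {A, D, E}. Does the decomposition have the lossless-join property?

Yes

Common attributes: R1 ∩ R2 = {D}.
Closure of {D}: D → C applies, adding C; C, D → B, E applies, adding B, E. So (D)⁺ = {B, C, D, E}.
This closure contains every attribute of R1, so R1 ∩ R2 → R1. The join is lossless.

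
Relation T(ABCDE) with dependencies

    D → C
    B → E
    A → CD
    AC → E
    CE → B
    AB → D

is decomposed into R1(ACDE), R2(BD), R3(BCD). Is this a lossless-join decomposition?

No

Chase test. Columns are ABCDE; row i has aⱼ where attribute j ∈ Ri, else bᵢⱼ.
Initial tableau (one row per fragment):
  row 1: a1 b12 a3 a4 a5
  row 2: b21 a2 b23 a4 b25
  row 3: b31 a2 a3 a4 b35
Rows 1 and 2 agree on D; apply D→C and equate their C entries.
Rows 2 and 3 agree on B; apply B→E and equate their E entries.
No row becomes fully distinguished — the join is lossy.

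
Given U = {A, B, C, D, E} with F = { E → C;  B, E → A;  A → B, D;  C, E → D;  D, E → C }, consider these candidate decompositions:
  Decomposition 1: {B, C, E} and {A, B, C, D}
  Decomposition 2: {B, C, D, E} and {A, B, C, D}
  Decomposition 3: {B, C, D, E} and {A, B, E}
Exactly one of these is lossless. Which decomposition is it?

Decomposition 3

Decomposition 1: common = {B, C}, closure = {B, C} → lossy.
Decomposition 2: common = {B, C, D}, closure = {B, C, D} → lossy.
Decomposition 3: common = {B, E}, closure = {A, B, C, D, E} → lossless.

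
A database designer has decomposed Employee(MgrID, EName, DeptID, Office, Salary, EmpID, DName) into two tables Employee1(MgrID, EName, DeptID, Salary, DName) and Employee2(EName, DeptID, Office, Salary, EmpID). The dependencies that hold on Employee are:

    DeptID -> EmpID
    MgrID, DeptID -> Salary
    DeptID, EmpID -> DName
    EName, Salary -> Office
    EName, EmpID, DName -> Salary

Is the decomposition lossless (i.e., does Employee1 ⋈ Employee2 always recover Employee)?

Yes

Common attributes: Employee1 ∩ Employee2 = {EName, DeptID, Salary}.
Closure of {EName, DeptID, Salary}: DeptID → EmpID applies, adding EmpID; DeptID, EmpID → DName applies, adding DName; EName, Salary → Office applies, adding Office. So (EName, DeptID, Salary)⁺ = {EName, DeptID, Office, Salary, EmpID, DName}.
This closure contains every attribute of Employee2, so Employee1 ∩ Employee2 → Employee2. The join is lossless.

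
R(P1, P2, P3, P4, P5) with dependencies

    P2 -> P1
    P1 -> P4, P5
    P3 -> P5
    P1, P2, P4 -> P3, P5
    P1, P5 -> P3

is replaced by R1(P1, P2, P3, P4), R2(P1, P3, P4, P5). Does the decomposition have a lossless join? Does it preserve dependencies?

Lossless test: (P1, P3, P4)⁺ = {P1, P3, P4, P5}, which contains all of one fragment — lossless.
Dependency preservation: P1, P2, P4 → P3, P5 is not contained in any single fragment, but the restricted closure of its left-hand side across the fragments still reaches the right-hand side; the remaining FDs each lie inside some fragment. All dependencies are preserved.

lossless and dependency-preserving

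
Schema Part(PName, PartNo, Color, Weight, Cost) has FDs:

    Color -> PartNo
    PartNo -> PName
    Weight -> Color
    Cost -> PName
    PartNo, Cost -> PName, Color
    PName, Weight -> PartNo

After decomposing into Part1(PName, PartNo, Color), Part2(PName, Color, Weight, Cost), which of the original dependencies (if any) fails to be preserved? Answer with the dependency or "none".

PartNo, Cost -> PName, Color

Check PartNo, Cost → PName, Color: no single fragment contains all of {PName, PartNo, Color, Cost}, and the restricted closure of {PartNo, Cost} across the fragments never reaches {PName, Color}.
Color → PartNo is preserved.
PartNo → PName is preserved.
Weight → Color is preserved.
Cost → PName is preserved.
PName, Weight → PartNo is preserved.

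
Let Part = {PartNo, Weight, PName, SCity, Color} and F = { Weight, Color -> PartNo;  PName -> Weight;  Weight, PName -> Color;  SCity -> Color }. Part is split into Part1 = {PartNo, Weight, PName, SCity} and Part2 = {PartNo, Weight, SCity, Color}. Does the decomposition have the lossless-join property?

Common attributes: Part1 ∩ Part2 = {PartNo, Weight, SCity}.
Closure of {PartNo, Weight, SCity}: SCity → Color applies, adding Color. So (PartNo, Weight, SCity)⁺ = {PartNo, Weight, SCity, Color}.
This closure contains every attribute of Part2, so Part1 ∩ Part2 → Part2. The join is lossless.

Yes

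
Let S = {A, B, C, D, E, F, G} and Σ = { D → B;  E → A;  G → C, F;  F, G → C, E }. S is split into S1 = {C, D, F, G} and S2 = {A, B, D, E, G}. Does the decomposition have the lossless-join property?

Yes

Common attributes: S1 ∩ S2 = {D, G}.
Closure of {D, G}: D → B applies, adding B; G → C, F applies, adding C, F; F, G → C, E applies, adding E; E → A applies, adding A. So (D, G)⁺ = {A, B, C, D, E, F, G}.
This closure contains every attribute of S1, so S1 ∩ S2 → S1. The join is lossless.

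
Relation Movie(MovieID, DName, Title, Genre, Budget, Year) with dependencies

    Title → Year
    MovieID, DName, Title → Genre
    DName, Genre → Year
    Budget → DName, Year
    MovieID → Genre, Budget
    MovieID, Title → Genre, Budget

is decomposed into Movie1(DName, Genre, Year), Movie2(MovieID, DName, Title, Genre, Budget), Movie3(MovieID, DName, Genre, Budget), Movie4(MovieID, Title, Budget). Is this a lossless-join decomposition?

Chase test. Columns are MovieID, DName, Title, Genre, Budget, Year; row i has aⱼ where attribute j ∈ Moviei, else bᵢⱼ.
Initial tableau (one row per fragment):
  row 1: b11 a2 b13 a4 b15 a6
  row 2: a1 a2 a3 a4 a5 b26
  row 3: a1 a2 b33 a4 a5 b36
  row 4: a1 b42 a3 b44 a5 b46
Rows 2 and 4 agree on Title; apply Title→Year and equate their Year entries.
Rows 1 and 2 agree on DName, Genre; apply DName, Genre→Year and equate their Year entries.
Rows 1 and 3 agree on DName, Genre; apply DName, Genre→Year and equate their Year entries.
Rows 2 and 4 agree on Budget; apply Budget→DName, Year and equate their DName, Year entries.
Rows 2 and 4 agree on MovieID; apply MovieID→Genre, Budget and equate their Genre, Budget entries.
Row 2 is now all distinguished symbols — the join is lossless.

Yes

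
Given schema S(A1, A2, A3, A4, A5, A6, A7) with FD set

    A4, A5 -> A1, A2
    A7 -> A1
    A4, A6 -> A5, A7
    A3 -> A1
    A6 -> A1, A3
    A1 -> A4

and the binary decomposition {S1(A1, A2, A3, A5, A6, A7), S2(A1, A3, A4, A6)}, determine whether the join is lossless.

Yes

Common attributes: S1 ∩ S2 = {A1, A3, A6}.
Closure of {A1, A3, A6}: A1 → A4 applies, adding A4; A4, A6 → A5, A7 applies, adding A5, A7; A4, A5 → A1, A2 applies, adding A2. So (A1, A3, A6)⁺ = {A1, A2, A3, A4, A5, A6, A7}.
This closure contains every attribute of S1, so S1 ∩ S2 → S1. The join is lossless.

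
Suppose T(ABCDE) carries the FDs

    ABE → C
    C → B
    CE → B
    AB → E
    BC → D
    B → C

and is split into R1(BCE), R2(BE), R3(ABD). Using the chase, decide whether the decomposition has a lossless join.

Chase test. Columns are ABCDE; row i has aⱼ where attribute j ∈ Ri, else bᵢⱼ.
Initial tableau (one row per fragment):
  row 1: b11 a2 a3 b14 a5
  row 2: b21 a2 b23 b24 a5
  row 3: a1 a2 b33 a4 b35
Rows 1 and 2 agree on B; apply B→C and equate their C entries.
Rows 1 and 3 agree on B; apply B→C and equate their C entries.
Rows 1 and 2 agree on BC; apply BC→D and equate their D entries.
Rows 1 and 3 agree on BC; apply BC→D and equate their D entries.
No row becomes fully distinguished — the join is lossy.

No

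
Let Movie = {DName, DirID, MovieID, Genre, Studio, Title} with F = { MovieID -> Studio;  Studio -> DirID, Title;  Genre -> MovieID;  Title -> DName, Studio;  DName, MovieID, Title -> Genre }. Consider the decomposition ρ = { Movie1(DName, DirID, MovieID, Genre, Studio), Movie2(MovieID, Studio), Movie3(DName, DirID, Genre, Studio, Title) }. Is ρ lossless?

Yes

Chase test. Columns are DName, DirID, MovieID, Genre, Studio, Title; row i has aⱼ where attribute j ∈ Moviei, else bᵢⱼ.
Initial tableau (one row per fragment):
  row 1: a1 a2 a3 a4 a5 b16
  row 2: b21 b22 a3 b24 a5 b26
  row 3: a1 a2 b33 a4 a5 a6
Rows 1 and 2 agree on Studio; apply Studio→DirID, Title and equate their DirID, Title entries.
Rows 1 and 3 agree on Studio; apply Studio→DirID, Title and equate their DirID, Title entries.
Rows 1 and 3 agree on Genre; apply Genre→MovieID and equate their MovieID entries.
Rows 1 and 2 agree on Title; apply Title→DName, Studio and equate their DName, Studio entries.
Rows 1 and 2 agree on DName, MovieID, Title; apply DName, MovieID, Title→Genre and equate their Genre entries.
Row 1 is now all distinguished symbols — the join is lossless.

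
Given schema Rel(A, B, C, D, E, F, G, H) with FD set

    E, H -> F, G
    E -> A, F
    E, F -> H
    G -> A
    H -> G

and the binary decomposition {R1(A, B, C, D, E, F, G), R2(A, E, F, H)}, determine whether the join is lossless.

Common attributes: R1 ∩ R2 = {A, E, F}.
Closure of {A, E, F}: E, F → H applies, adding H; H → G applies, adding G. So (A, E, F)⁺ = {A, E, F, G, H}.
This closure contains every attribute of R2, so R1 ∩ R2 → R2. The join is lossless.

Yes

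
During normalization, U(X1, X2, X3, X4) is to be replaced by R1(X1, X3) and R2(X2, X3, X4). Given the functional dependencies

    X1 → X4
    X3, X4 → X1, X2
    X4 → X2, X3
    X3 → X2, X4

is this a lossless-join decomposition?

Common attributes: R1 ∩ R2 = {X3}.
Closure of {X3}: X3 → X2, X4 applies, adding X2, X4; X3, X4 → X1, X2 applies, adding X1. So (X3)⁺ = {X1, X2, X3, X4}.
This closure contains every attribute of R1, so R1 ∩ R2 → R1. The join is lossless.

Yes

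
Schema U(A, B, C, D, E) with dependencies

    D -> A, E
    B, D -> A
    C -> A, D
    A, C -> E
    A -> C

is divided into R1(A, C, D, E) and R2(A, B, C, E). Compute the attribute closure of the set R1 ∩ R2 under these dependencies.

R1 ∩ R2 = {A, C, E}.
C → A, D applies, adding D
Closure: {A, C, D, E}.

A, C, D, E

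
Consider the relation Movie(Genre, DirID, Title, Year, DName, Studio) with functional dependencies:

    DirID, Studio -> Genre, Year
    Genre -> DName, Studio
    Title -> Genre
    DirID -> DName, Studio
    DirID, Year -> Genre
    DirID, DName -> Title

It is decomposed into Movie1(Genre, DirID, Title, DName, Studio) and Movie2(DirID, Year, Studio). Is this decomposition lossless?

Common attributes: Movie1 ∩ Movie2 = {DirID, Studio}.
Closure of {DirID, Studio}: DirID, Studio → Genre, Year applies, adding Genre, Year; Genre → DName, Studio applies, adding DName; DirID, DName → Title applies, adding Title. So (DirID, Studio)⁺ = {Genre, DirID, Title, Year, DName, Studio}.
This closure contains every attribute of Movie1, so Movie1 ∩ Movie2 → Movie1. The join is lossless.

Yes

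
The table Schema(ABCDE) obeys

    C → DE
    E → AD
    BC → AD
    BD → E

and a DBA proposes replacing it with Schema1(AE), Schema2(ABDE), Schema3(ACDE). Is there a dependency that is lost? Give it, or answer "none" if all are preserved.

none

C → DE lies within Schema3.
E → AD lies within Schema2.
BC → AD: restricted closure across fragments reaches AD.
BD → E lies within Schema2.
Every dependency is enforceable on the fragments, so the decomposition is dependency-preserving.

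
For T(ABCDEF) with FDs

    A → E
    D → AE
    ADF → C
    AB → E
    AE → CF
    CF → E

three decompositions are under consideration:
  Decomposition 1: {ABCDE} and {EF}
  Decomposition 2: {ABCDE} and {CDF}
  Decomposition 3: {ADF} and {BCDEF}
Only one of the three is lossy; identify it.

Decomposition 1: common = {E}, closure = {E} → lossy.
Decomposition 2: common = {CD}, closure = {ACDEF} → lossless.
Decomposition 3: common = {DF}, closure = {ACDEF} → lossless.

Decomposition 1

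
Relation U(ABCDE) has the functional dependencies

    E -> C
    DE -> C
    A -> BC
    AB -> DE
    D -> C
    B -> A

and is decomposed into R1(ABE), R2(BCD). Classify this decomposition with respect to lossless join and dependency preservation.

Lossless test: (B)⁺ = {ABCDE}, which contains all of one fragment — lossless.
Dependency preservation: the restricted closure of {E} across the fragments never reaches {C}, so E → C cannot be enforced without a join — not preserved.

lossless but not dependency-preserving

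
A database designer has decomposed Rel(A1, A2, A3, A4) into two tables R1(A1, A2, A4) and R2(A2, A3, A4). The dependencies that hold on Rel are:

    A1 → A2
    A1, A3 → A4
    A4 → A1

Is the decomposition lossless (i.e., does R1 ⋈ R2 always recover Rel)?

Yes

Common attributes: R1 ∩ R2 = {A2, A4}.
Closure of {A2, A4}: A4 → A1 applies, adding A1. So (A2, A4)⁺ = {A1, A2, A4}.
This closure contains every attribute of R1, so R1 ∩ R2 → R1. The join is lossless.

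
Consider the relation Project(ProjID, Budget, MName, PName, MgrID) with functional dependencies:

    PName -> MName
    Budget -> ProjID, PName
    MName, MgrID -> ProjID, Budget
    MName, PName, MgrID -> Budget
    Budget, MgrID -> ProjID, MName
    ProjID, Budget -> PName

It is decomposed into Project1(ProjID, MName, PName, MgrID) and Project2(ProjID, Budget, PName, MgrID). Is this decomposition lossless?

Yes

Common attributes: Project1 ∩ Project2 = {ProjID, PName, MgrID}.
Closure of {ProjID, PName, MgrID}: PName → MName applies, adding MName; MName, MgrID → ProjID, Budget applies, adding Budget. So (ProjID, PName, MgrID)⁺ = {ProjID, Budget, MName, PName, MgrID}.
This closure contains every attribute of Project1, so Project1 ∩ Project2 → Project1. The join is lossless.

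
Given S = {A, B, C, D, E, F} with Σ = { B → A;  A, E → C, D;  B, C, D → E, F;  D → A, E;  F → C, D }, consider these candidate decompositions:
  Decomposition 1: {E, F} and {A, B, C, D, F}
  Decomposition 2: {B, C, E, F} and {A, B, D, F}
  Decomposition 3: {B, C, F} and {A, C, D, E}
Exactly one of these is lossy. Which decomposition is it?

Decomposition 3

Decomposition 1: common = {F}, closure = {A, C, D, E, F} → lossless.
Decomposition 2: common = {B, F}, closure = {A, B, C, D, E, F} → lossless.
Decomposition 3: common = {C}, closure = {C} → lossy.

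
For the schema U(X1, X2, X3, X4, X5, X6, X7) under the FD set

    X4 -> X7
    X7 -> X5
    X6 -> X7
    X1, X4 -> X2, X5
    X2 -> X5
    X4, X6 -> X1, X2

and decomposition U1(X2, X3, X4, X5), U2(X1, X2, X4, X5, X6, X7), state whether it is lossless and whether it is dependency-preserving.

Lossless test: (X2, X4, X5)⁺ = {X2, X4, X5, X7}, which is a superkey of neither fragment — lossy.
Dependency preservation: every FD's attributes lie within a single fragment, so each can be enforced locally — preserved.

lossy but dependency-preserving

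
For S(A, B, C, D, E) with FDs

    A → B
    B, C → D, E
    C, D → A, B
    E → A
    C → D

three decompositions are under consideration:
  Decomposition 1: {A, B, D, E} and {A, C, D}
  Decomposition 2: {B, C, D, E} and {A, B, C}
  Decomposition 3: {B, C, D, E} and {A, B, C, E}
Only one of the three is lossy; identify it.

Decomposition 1

Decomposition 1: common = {A, D}, closure = {A, B, D} → lossy.
Decomposition 2: common = {B, C}, closure = {A, B, C, D, E} → lossless.
Decomposition 3: common = {B, C, E}, closure = {A, B, C, D, E} → lossless.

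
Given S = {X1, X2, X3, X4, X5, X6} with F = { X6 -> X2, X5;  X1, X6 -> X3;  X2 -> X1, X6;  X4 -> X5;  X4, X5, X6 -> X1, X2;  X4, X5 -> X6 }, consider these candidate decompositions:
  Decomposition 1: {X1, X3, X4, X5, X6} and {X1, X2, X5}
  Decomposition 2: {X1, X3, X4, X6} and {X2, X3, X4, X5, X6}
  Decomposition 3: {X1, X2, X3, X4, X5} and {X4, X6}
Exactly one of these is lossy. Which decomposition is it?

Decomposition 1: common = {X1, X5}, closure = {X1, X5} → lossy.
Decomposition 2: common = {X3, X4, X6}, closure = {X1, X2, X3, X4, X5, X6} → lossless.
Decomposition 3: common = {X4}, closure = {X1, X2, X3, X4, X5, X6} → lossless.

Decomposition 1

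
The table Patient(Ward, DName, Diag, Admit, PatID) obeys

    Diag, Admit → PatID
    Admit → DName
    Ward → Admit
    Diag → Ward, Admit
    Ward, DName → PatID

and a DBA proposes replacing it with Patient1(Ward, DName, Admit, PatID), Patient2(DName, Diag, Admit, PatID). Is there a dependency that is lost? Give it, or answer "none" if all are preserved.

Diag → Ward, Admit

Check Diag → Ward, Admit: no single fragment contains all of {Ward, Diag, Admit}, and the restricted closure of {Diag} across the fragments never reaches {Ward, Admit}.
Diag, Admit → PatID is preserved.
Admit → DName is preserved.
Ward → Admit is preserved.
Ward, DName → PatID is preserved.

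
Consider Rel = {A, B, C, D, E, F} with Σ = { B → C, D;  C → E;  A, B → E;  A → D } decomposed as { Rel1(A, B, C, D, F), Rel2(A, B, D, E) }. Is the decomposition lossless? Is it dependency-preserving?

Lossless test: (A, B, D)⁺ = {A, B, C, D, E}, which contains all of one fragment — lossless.
Dependency preservation: the restricted closure of {C} across the fragments never reaches {E}, so C → E cannot be enforced without a join — not preserved.

lossless but not dependency-preserving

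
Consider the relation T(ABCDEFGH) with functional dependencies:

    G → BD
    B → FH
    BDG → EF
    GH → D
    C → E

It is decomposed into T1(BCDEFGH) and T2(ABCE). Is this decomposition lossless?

No

Common attributes: T1 ∩ T2 = {BCE}.
Closure of {BCE}: B → FH applies, adding FH. So (BCE)⁺ = {BCEFH}.
The closure contains neither all of T1 = {BCDEFGH} nor all of T2 = {ABCE}, so the common attributes are not a superkey of either fragment. The join is lossy.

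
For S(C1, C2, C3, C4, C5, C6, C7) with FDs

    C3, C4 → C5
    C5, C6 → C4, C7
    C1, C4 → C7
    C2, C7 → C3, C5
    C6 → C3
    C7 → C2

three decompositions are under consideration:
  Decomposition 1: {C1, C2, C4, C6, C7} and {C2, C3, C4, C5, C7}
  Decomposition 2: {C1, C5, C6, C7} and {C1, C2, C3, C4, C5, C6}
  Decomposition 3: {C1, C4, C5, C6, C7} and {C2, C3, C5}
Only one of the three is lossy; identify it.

Decomposition 1: common = {C2, C4, C7}, closure = {C2, C3, C4, C5, C7} → lossless.
Decomposition 2: common = {C1, C5, C6}, closure = {C1, C2, C3, C4, C5, C6, C7} → lossless.
Decomposition 3: common = {C5}, closure = {C5} → lossy.

Decomposition 3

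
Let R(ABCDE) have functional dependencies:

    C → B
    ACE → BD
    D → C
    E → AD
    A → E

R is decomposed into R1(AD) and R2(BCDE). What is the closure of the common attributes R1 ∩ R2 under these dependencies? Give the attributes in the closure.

R1 ∩ R2 = {D}.
D → C applies, adding C
C → B applies, adding B
Closure: {BCD}.

BCD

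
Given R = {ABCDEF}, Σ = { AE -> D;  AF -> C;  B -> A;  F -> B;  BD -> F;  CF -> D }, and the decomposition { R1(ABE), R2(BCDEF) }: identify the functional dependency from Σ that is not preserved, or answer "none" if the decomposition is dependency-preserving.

AE -> D

Check AE → D: no single fragment contains all of {ADE}, and the restricted closure of {AE} across the fragments never reaches {D}.
AF → C is preserved.
B → A is preserved.
F → B is preserved.
BD → F is preserved.
CF → D is preserved.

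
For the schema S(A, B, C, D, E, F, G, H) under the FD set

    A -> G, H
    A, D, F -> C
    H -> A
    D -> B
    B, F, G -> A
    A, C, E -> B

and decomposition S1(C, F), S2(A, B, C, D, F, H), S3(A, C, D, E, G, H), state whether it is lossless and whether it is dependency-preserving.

lossy and not dependency-preserving

Lossless test (chase): Rows 2 and 3 agree on A; apply A→G, H and equate their G, H entries. Rows 2 and 3 agree on D; apply D→B and equate their B entries. No row becomes fully distinguished — the join is lossy.
Dependency preservation: the restricted closure of {B, F, G} across the fragments never reaches {A}, so B, F, G → A cannot be enforced without a join — not preserved.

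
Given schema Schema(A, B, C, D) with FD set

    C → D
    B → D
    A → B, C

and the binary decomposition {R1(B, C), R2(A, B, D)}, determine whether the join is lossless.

No

Common attributes: R1 ∩ R2 = {B}.
Closure of {B}: B → D applies, adding D. So (B)⁺ = {B, D}.
The closure contains neither all of R1 = {B, C} nor all of R2 = {A, B, D}, so the common attributes are not a superkey of either fragment. The join is lossy.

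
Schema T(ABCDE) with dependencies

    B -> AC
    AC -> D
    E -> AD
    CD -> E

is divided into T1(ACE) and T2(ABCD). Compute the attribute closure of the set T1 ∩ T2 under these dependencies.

T1 ∩ T2 = {AC}.
AC → D applies, adding D
CD → E applies, adding E
Closure: {ACDE}.

ACDE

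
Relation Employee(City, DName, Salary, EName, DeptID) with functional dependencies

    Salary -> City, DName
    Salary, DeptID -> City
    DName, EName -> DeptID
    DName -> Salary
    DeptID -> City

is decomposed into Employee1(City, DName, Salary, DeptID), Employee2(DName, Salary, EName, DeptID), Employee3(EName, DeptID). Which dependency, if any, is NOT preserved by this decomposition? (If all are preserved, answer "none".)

none

Salary → City, DName lies within Employee1.
Salary, DeptID → City lies within Employee1.
DName, EName → DeptID lies within Employee2.
DName → Salary lies within Employee1.
DeptID → City lies within Employee1.
Every dependency is enforceable on the fragments, so the decomposition is dependency-preserving.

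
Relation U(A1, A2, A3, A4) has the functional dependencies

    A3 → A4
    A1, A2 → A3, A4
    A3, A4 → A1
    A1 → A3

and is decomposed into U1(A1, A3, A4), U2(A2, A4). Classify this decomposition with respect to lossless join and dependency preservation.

Lossless test: (A4)⁺ = {A4}, which is a superkey of neither fragment — lossy.
Dependency preservation: A1, A2 → A3, A4 is not contained in any single fragment, but the restricted closure of its left-hand side across the fragments still reaches the right-hand side; the remaining FDs each lie inside some fragment. All dependencies are preserved.

lossy but dependency-preserving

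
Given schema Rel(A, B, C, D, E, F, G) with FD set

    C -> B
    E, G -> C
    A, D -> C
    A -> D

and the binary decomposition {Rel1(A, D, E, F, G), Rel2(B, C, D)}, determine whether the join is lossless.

No

Common attributes: Rel1 ∩ Rel2 = {D}.
No dependency enlarges {D}, so (D)⁺ = {D}.
The closure contains neither all of Rel1 = {A, D, E, F, G} nor all of Rel2 = {B, C, D}, so the common attributes are not a superkey of either fragment. The join is lossy.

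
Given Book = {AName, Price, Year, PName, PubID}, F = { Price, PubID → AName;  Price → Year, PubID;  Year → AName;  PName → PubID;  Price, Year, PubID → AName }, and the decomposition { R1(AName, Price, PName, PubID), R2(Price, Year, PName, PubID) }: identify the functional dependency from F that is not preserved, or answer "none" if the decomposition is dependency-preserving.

Check Year → AName: no single fragment contains all of {AName, Year}, and the restricted closure of {Year} across the fragments never reaches {AName}.
Price, PubID → AName is preserved.
Price → Year, PubID is preserved.
PName → PubID is preserved.
Price, Year, PubID → AName is preserved.

Year → AName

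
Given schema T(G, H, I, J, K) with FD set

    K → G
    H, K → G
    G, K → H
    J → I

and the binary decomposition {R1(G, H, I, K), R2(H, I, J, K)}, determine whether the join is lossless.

Yes

Common attributes: R1 ∩ R2 = {H, I, K}.
Closure of {H, I, K}: K → G applies, adding G. So (H, I, K)⁺ = {G, H, I, K}.
This closure contains every attribute of R1, so R1 ∩ R2 → R1. The join is lossless.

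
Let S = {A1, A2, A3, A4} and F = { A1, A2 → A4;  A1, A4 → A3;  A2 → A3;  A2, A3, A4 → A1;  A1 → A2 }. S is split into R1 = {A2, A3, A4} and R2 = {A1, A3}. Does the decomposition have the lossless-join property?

Common attributes: R1 ∩ R2 = {A3}.
No dependency enlarges {A3}, so (A3)⁺ = {A3}.
The closure contains neither all of R1 = {A2, A3, A4} nor all of R2 = {A1, A3}, so the common attributes are not a superkey of either fragment. The join is lossy.

No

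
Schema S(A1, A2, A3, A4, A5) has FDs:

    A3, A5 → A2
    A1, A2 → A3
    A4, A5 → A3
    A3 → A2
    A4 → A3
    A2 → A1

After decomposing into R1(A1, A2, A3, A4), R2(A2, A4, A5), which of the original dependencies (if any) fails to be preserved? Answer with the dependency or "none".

none

A3, A5 → A2: restricted closure across fragments reaches A2.
A1, A2 → A3 lies within R1.
A4, A5 → A3: restricted closure across fragments reaches A3.
A3 → A2 lies within R1.
A4 → A3 lies within R1.
A2 → A1 lies within R1.
Every dependency is enforceable on the fragments, so the decomposition is dependency-preserving.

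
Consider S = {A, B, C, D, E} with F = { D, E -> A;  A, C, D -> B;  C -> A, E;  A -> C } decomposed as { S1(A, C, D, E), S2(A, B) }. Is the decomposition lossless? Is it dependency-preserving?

Lossless test: (A)⁺ = {A, C, E}, which is a superkey of neither fragment — lossy.
Dependency preservation: the restricted closure of {A, C, D} across the fragments never reaches {B}, so A, C, D → B cannot be enforced without a join — not preserved.

lossy and not dependency-preserving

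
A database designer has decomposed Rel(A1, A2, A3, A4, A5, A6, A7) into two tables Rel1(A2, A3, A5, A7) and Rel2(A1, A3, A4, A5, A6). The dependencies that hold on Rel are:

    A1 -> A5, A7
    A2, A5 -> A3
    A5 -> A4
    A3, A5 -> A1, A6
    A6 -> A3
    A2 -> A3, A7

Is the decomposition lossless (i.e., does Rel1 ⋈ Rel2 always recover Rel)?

Yes

Common attributes: Rel1 ∩ Rel2 = {A3, A5}.
Closure of {A3, A5}: A5 → A4 applies, adding A4; A3, A5 → A1, A6 applies, adding A1, A6; A1 → A5, A7 applies, adding A7. So (A3, A5)⁺ = {A1, A3, A4, A5, A6, A7}.
This closure contains every attribute of Rel2, so Rel1 ∩ Rel2 → Rel2. The join is lossless.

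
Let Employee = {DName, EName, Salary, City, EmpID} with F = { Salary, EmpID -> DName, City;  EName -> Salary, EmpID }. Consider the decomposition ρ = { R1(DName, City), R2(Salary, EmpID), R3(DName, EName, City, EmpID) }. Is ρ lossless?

No

Chase test. Columns are DName, EName, Salary, City, EmpID; row i has aⱼ where attribute j ∈ Ri, else bᵢⱼ.
Initial tableau (one row per fragment):
  row 1: a1 b12 b13 a4 b15
  row 2: b21 b22 a3 b24 a5
  row 3: a1 a2 b33 a4 a5
No row becomes fully distinguished — the join is lossy.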